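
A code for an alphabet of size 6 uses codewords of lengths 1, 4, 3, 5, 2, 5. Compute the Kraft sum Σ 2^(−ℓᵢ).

With common denominator 2^5 = 32: Σ 2^(−ℓᵢ) = 16/32 + 2/32 + 4/32 + 1/32 + 8/32 + 1/32 = 32/32 = 1.

1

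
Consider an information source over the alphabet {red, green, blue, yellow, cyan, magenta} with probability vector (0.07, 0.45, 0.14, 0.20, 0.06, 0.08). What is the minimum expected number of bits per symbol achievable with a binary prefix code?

Repeatedly combine the two least-probable nodes; the expected code length is the sum of the merged weights.
merge 3/50 + 7/100 → 13/100
merge 2/25 + 13/100 → 21/100
merge 7/50 + 1/5 → 17/50
merge 21/100 + 17/50 → 11/20
merge 9/20 + 11/20 → 1
L = 13/100 + 21/100 + 17/50 + 11/20 + 1 = 223/100 = 2.23 bits/symbol.

2.23 bits/symbol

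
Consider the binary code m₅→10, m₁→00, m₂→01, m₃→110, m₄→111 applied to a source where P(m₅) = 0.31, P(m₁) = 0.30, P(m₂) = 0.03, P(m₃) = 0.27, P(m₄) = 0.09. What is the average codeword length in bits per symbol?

L̄ = Σ pᵢ·ℓᵢ = 0.31·2 + 0.30·2 + 0.03·2 + 0.27·3 + 0.09·3 = 2.36 bits/symbol.

2.36 bits/symbol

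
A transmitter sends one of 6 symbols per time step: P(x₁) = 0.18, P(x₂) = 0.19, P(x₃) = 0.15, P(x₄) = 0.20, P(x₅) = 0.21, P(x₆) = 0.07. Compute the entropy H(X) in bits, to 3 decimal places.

H = −Σ pᵢ log₂ pᵢ.
−0.18·log₂(0.18) = 0.4453
−0.19·log₂(0.19) = 0.4552
−0.15·log₂(0.15) = 0.4105
−0.20·log₂(0.20) = 0.4644
−0.21·log₂(0.21) = 0.4728
−0.07·log₂(0.07) = 0.2686
Sum ≈ 2.5168 → 2.517 bits.

2.517 bits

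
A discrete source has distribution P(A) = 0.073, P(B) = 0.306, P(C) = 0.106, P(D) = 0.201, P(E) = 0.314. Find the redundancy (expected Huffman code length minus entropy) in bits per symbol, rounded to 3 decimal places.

Entropy H = −Σ p log₂ p ≈ 2.1316 bits.
Huffman merges: 73/1000+53/500→179/1000; 179/1000+201/1000→19/50; 153/500+157/500→31/50; 19/50+31/50→1. L = 2179/1000 ≈ 2.1790.
L − H = 2.1790 − 2.1316 = 0.047 bits.

0.047 bits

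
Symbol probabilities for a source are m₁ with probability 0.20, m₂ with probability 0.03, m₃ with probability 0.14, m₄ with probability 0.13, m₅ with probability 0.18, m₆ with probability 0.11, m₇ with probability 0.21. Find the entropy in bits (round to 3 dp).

2.664 bits

H = −Σ pᵢ log₂ pᵢ.
−0.20·log₂(0.20) = 0.4644
−0.03·log₂(0.03) = 0.1518
−0.14·log₂(0.14) = 0.3971
−0.13·log₂(0.13) = 0.3826
−0.18·log₂(0.18) = 0.4453
−0.11·log₂(0.11) = 0.3503
−0.21·log₂(0.21) = 0.4728
Sum ≈ 2.6643 → 2.664 bits.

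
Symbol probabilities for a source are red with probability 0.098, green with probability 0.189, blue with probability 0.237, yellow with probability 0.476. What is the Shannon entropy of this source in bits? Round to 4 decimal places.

1.7847 bits

H = −Σ pᵢ log₂ pᵢ.
−0.098·log₂(0.098) = 0.3284
−0.189·log₂(0.189) = 0.4543
−0.237·log₂(0.237) = 0.4923
−0.476·log₂(0.476) = 0.5098
Sum ≈ 1.7847 → 1.7847 bits.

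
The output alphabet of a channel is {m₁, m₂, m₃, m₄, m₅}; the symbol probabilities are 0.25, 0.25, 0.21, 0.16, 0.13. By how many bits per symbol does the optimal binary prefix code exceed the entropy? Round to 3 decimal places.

Entropy H = −Σ p log₂ p ≈ 2.2785 bits.
Huffman merges: 13/100+4/25→29/100; 21/100+1/4→23/50; 1/4+29/100→27/50; 23/50+27/50→1. L = 229/100 ≈ 2.2900.
L − H = 2.2900 − 2.2785 = 0.012 bits.

0.012 bits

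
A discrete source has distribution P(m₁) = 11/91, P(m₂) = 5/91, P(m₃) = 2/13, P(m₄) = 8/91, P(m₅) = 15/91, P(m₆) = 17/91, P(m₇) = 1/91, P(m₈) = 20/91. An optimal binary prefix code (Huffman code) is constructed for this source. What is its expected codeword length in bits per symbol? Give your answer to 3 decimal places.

Repeatedly combine the two least-probable nodes; the expected code length is the sum of the merged weights.
merge 1/91 + 5/91 → 6/91
merge 6/91 + 8/91 → 2/13
merge 11/91 + 2/13 → 25/91
merge 2/13 + 15/91 → 29/91
merge 17/91 + 20/91 → 37/91
merge 25/91 + 29/91 → 54/91
merge 37/91 + 54/91 → 1
L = 6/91 + 2/13 + 25/91 + 29/91 + 37/91 + 54/91 + 1 = 256/91 ≈ 2.813 bits/symbol.

2.813 bits/symbol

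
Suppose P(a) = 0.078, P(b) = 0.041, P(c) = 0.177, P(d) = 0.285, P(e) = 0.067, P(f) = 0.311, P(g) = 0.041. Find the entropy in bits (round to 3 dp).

2.409 bits

H = −Σ pᵢ log₂ pᵢ.
−0.078·log₂(0.078) = 0.2871
−0.041·log₂(0.041) = 0.1889
−0.177·log₂(0.177) = 0.4422
−0.285·log₂(0.285) = 0.5161
−0.067·log₂(0.067) = 0.2613
−0.311·log₂(0.311) = 0.5240
−0.041·log₂(0.041) = 0.1889
Sum ≈ 2.4086 → 2.409 bits.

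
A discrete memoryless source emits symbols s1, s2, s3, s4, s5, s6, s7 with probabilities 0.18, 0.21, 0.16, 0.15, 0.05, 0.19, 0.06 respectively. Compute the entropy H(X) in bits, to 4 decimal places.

2.6665 bits

H = −Σ pᵢ log₂ pᵢ.
−0.18·log₂(0.18) = 0.4453
−0.21·log₂(0.21) = 0.4728
−0.16·log₂(0.16) = 0.4230
−0.15·log₂(0.15) = 0.4105
−0.05·log₂(0.05) = 0.2161
−0.19·log₂(0.19) = 0.4552
−0.06·log₂(0.06) = 0.2435
Sum ≈ 2.6665 → 2.6665 bits.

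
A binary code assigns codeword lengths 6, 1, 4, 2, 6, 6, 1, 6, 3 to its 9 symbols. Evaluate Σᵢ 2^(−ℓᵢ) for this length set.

1.5

With common denominator 2^6 = 64: Σ 2^(−ℓᵢ) = 1/64 + 32/64 + 4/64 + 16/64 + 1/64 + 1/64 + 32/64 + 1/64 + 8/64 = 96/64 = 1.5.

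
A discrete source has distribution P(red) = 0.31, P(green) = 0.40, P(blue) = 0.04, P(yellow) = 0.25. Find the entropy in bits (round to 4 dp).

H = −Σ pᵢ log₂ pᵢ.
−0.31·log₂(0.31) = 0.5238
−0.40·log₂(0.40) = 0.5288
−0.04·log₂(0.04) = 0.1858
−0.25·log₂(0.25) = 0.5000
Sum ≈ 1.7383 → 1.7383 bits.

1.7383 bits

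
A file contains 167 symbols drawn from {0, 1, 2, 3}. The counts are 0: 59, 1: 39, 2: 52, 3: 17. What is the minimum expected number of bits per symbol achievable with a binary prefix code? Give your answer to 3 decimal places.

Probabilities are the counts divided by 167.
Repeatedly combine the two least-probable nodes; the expected code length is the sum of the merged weights.
merge 17/167 + 39/167 → 56/167
merge 52/167 + 56/167 → 108/167
merge 59/167 + 108/167 → 1
L = 56/167 + 108/167 + 1 = 331/167 ≈ 1.982 bits/symbol.

1.982 bits/symbol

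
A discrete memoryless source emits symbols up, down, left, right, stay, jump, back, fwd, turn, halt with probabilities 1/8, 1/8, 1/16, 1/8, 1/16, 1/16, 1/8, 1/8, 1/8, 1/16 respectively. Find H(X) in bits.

3.25 bits

Each probability is a power of 1/2, so log₂(1/p) is an integer.
H = Σ p·log₂(1/p) = 1/8·3 + 1/8·3 + 1/16·4 + 1/8·3 + 1/16·4 + 1/16·4 + 1/8·3 + 1/8·3 + 1/8·3 + 1/16·4 = 3.25 bits.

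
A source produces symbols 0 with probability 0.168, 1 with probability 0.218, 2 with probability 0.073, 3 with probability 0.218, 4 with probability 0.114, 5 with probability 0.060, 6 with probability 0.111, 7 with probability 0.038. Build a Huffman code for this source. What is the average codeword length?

2.833 bits/symbol

Repeatedly combine the two least-probable nodes; the expected code length is the sum of the merged weights.
merge 19/500 + 3/50 → 49/500
merge 73/1000 + 49/500 → 171/1000
merge 111/1000 + 57/500 → 9/40
merge 21/125 + 171/1000 → 339/1000
merge 109/500 + 109/500 → 109/250
merge 9/40 + 339/1000 → 141/250
merge 109/250 + 141/250 → 1
L = 49/500 + 171/1000 + 9/40 + 339/1000 + 109/250 + 141/250 + 1 = 2833/1000 = 2.833 bits/symbol.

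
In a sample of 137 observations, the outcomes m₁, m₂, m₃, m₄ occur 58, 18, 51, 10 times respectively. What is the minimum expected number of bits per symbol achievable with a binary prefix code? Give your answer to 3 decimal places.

Probabilities are the counts divided by 137.
Repeatedly combine the two least-probable nodes; the expected code length is the sum of the merged weights.
merge 10/137 + 18/137 → 28/137
merge 28/137 + 51/137 → 79/137
merge 58/137 + 79/137 → 1
L = 28/137 + 79/137 + 1 = 244/137 ≈ 1.781 bits/symbol.

1.781 bits/symbol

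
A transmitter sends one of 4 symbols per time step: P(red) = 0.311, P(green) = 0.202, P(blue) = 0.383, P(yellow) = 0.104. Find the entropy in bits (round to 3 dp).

1.860 bits

H = −Σ pᵢ log₂ pᵢ.
−0.311·log₂(0.311) = 0.5240
−0.202·log₂(0.202) = 0.4661
−0.383·log₂(0.383) = 0.5303
−0.104·log₂(0.104) = 0.3396
Sum ≈ 1.8601 → 1.860 bits.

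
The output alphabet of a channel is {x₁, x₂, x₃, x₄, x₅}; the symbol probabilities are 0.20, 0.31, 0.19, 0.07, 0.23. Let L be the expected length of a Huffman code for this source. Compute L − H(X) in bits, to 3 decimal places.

0.060 bits

Entropy H = −Σ p log₂ p ≈ 2.1996 bits.
Huffman merges: 7/100+19/100→13/50; 1/5+23/100→43/100; 13/50+31/100→57/100; 43/100+57/100→1. L = 113/50 ≈ 2.2600.
L − H = 2.2600 − 2.1996 = 0.060 bits.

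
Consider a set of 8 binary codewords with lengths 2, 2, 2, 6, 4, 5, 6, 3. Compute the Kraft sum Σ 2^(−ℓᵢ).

With common denominator 2^6 = 64: Σ 2^(−ℓᵢ) = 16/64 + 16/64 + 16/64 + 1/64 + 4/64 + 2/64 + 1/64 + 8/64 = 64/64 = 1.

1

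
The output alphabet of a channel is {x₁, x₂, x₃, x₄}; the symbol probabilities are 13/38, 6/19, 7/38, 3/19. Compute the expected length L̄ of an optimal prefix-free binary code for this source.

2 bits/symbol

Repeatedly combine the two least-probable nodes; the expected code length is the sum of the merged weights.
merge 3/19 + 7/38 → 13/38
merge 6/19 + 13/38 → 25/38
merge 13/38 + 25/38 → 1
L = 13/38 + 25/38 + 1 = 2 bits/symbol.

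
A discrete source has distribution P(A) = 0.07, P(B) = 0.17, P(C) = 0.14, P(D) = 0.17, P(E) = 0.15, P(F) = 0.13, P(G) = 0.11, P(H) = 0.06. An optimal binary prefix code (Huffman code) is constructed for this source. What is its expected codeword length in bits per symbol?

2.96 bits/symbol

Repeatedly combine the two least-probable nodes; the expected code length is the sum of the merged weights.
merge 3/50 + 7/100 → 13/100
merge 11/100 + 13/100 → 6/25
merge 13/100 + 7/50 → 27/100
merge 3/20 + 17/100 → 8/25
merge 17/100 + 6/25 → 41/100
merge 27/100 + 8/25 → 59/100
merge 41/100 + 59/100 → 1
L = 13/100 + 6/25 + 27/100 + 8/25 + 41/100 + 59/100 + 1 = 74/25 = 2.96 bits/symbol.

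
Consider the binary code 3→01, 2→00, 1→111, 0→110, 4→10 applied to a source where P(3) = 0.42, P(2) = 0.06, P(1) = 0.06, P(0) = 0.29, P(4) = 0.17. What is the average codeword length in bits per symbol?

2.35 bits/symbol

L̄ = Σ pᵢ·ℓᵢ = 0.42·2 + 0.06·2 + 0.06·3 + 0.29·3 + 0.17·2 = 2.35 bits/symbol.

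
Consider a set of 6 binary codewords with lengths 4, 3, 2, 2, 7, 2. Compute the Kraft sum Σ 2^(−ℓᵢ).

0.9453125

With common denominator 2^7 = 128: Σ 2^(−ℓᵢ) = 8/128 + 16/128 + 32/128 + 32/128 + 1/128 + 32/128 = 121/128 = 0.9453125.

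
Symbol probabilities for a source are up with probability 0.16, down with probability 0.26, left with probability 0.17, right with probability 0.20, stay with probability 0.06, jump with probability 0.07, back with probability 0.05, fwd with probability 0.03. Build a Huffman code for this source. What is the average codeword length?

2.75 bits/symbol

Repeatedly combine the two least-probable nodes; the expected code length is the sum of the merged weights.
merge 3/100 + 1/20 → 2/25
merge 3/50 + 7/100 → 13/100
merge 2/25 + 13/100 → 21/100
merge 4/25 + 17/100 → 33/100
merge 1/5 + 21/100 → 41/100
merge 13/50 + 33/100 → 59/100
merge 41/100 + 59/100 → 1
L = 2/25 + 13/100 + 21/100 + 33/100 + 41/100 + 59/100 + 1 = 11/4 = 2.75 bits/symbol.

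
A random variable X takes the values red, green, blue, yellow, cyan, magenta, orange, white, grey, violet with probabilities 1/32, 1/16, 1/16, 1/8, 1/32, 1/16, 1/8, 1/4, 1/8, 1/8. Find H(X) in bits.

Each probability is a power of 1/2, so log₂(1/p) is an integer.
H = Σ p·log₂(1/p) = 1/32·5 + 1/16·4 + 1/16·4 + 1/8·3 + 1/32·5 + 1/16·4 + 1/8·3 + 1/4·2 + 1/8·3 + 1/8·3 = 3.0625 bits.

3.0625 bits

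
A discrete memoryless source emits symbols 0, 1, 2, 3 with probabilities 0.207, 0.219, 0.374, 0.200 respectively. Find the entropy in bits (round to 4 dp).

1.9452 bits

H = −Σ pᵢ log₂ pᵢ.
−0.207·log₂(0.207) = 0.4704
−0.219·log₂(0.219) = 0.4798
−0.374·log₂(0.374) = 0.5307
−0.200·log₂(0.200) = 0.4644
Sum ≈ 1.9452 → 1.9452 bits.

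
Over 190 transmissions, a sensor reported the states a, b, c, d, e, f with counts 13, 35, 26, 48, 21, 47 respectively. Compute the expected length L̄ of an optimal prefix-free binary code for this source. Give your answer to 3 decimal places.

Probabilities are the counts divided by 190.
Repeatedly combine the two least-probable nodes; the expected code length is the sum of the merged weights.
merge 13/190 + 21/190 → 17/95
merge 13/95 + 17/95 → 6/19
merge 7/38 + 47/190 → 41/95
merge 24/95 + 6/19 → 54/95
merge 41/95 + 54/95 → 1
L = 17/95 + 6/19 + 41/95 + 54/95 + 1 = 237/95 ≈ 2.495 bits/symbol.

2.495 bits/symbol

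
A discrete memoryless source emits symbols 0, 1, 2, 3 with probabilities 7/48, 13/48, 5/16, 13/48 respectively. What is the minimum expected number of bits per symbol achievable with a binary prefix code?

2 bits/symbol

Repeatedly combine the two least-probable nodes; the expected code length is the sum of the merged weights.
merge 7/48 + 13/48 → 5/12
merge 13/48 + 5/16 → 7/12
merge 5/12 + 7/12 → 1
L = 5/12 + 7/12 + 1 = 2 bits/symbol.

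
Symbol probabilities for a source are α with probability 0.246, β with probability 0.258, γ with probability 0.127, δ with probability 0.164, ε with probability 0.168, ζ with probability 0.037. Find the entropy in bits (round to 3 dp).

2.416 bits

H = −Σ pᵢ log₂ pᵢ.
−0.246·log₂(0.246) = 0.4977
−0.258·log₂(0.258) = 0.5043
−0.127·log₂(0.127) = 0.3781
−0.164·log₂(0.164) = 0.4278
−0.168·log₂(0.168) = 0.4323
−0.037·log₂(0.037) = 0.1760
Sum ≈ 2.4162 → 2.416 bits.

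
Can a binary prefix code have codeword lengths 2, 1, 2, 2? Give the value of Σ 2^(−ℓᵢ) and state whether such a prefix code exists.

With common denominator 2^2 = 4: Σ 2^(−ℓᵢ) = 1/4 + 2/4 + 1/4 + 1/4 = 5/4 = 1.25.
Kraft's inequality requires Σ ≤ 1; here Σ = 1.25 > 1, so no such prefix code exists.

1.25; no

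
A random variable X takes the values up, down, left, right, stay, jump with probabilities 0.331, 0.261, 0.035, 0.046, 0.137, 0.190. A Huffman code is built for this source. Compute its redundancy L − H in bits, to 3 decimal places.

0.044 bits

Entropy H = −Σ p log₂ p ≈ 2.2555 bits.
Huffman merges: 7/200+23/500→81/1000; 81/1000+137/1000→109/500; 19/100+109/500→51/125; 261/1000+331/1000→74/125; 51/125+74/125→1. L = 2299/1000 ≈ 2.2990.
L − H = 2.2990 − 2.2555 = 0.044 bits.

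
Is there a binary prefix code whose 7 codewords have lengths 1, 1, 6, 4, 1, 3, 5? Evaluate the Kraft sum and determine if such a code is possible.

1.734375; no

With common denominator 2^6 = 64: Σ 2^(−ℓᵢ) = 32/64 + 32/64 + 1/64 + 4/64 + 32/64 + 8/64 + 2/64 = 111/64 = 1.734375.
Kraft's inequality requires Σ ≤ 1; here Σ = 1.734375 > 1, so no such prefix code exists.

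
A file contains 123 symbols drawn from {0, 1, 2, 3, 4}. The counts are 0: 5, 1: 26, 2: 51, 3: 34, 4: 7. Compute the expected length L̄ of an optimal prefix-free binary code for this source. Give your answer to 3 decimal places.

1.992 bits/symbol

Probabilities are the counts divided by 123.
Repeatedly combine the two least-probable nodes; the expected code length is the sum of the merged weights.
merge 5/123 + 7/123 → 4/41
merge 4/41 + 26/123 → 38/123
merge 34/123 + 38/123 → 24/41
merge 17/41 + 24/41 → 1
L = 4/41 + 38/123 + 24/41 + 1 = 245/123 ≈ 1.992 bits/symbol.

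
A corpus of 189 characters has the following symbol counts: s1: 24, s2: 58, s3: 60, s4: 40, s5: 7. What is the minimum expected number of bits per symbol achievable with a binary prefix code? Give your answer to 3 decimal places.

2.164 bits/symbol

Probabilities are the counts divided by 189.
Repeatedly combine the two least-probable nodes; the expected code length is the sum of the merged weights.
merge 1/27 + 8/63 → 31/189
merge 31/189 + 40/189 → 71/189
merge 58/189 + 20/63 → 118/189
merge 71/189 + 118/189 → 1
L = 31/189 + 71/189 + 118/189 + 1 = 409/189 ≈ 2.164 bits/symbol.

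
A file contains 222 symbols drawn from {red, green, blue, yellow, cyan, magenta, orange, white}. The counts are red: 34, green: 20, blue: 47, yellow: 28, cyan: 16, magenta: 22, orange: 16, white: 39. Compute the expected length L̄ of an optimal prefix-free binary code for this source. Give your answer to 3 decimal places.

2.932 bits/symbol

Probabilities are the counts divided by 222.
Repeatedly combine the two least-probable nodes; the expected code length is the sum of the merged weights.
merge 8/111 + 8/111 → 16/111
merge 10/111 + 11/111 → 7/37
merge 14/111 + 16/111 → 10/37
merge 17/111 + 13/74 → 73/222
merge 7/37 + 47/222 → 89/222
merge 10/37 + 73/222 → 133/222
merge 89/222 + 133/222 → 1
L = 16/111 + 7/37 + 10/37 + 73/222 + 89/222 + 133/222 + 1 = 217/74 ≈ 2.932 bits/symbol.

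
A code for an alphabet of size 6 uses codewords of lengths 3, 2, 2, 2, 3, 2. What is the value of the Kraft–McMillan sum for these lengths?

With common denominator 2^3 = 8: Σ 2^(−ℓᵢ) = 1/8 + 2/8 + 2/8 + 2/8 + 1/8 + 2/8 = 10/8 = 1.25.

1.25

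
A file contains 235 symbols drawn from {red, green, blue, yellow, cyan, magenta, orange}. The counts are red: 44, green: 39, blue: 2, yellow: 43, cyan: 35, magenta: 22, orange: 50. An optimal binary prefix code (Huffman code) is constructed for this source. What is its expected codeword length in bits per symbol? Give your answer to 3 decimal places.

2.702 bits/symbol

Probabilities are the counts divided by 235.
Repeatedly combine the two least-probable nodes; the expected code length is the sum of the merged weights.
merge 2/235 + 22/235 → 24/235
merge 24/235 + 7/47 → 59/235
merge 39/235 + 43/235 → 82/235
merge 44/235 + 10/47 → 2/5
merge 59/235 + 82/235 → 3/5
merge 2/5 + 3/5 → 1
L = 24/235 + 59/235 + 82/235 + 2/5 + 3/5 + 1 = 127/47 ≈ 2.702 bits/symbol.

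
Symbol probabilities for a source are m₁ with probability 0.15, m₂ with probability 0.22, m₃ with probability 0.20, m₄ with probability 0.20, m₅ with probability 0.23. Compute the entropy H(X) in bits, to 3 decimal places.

2.308 bits

H = −Σ pᵢ log₂ pᵢ.
−0.15·log₂(0.15) = 0.4105
−0.22·log₂(0.22) = 0.4806
−0.20·log₂(0.20) = 0.4644
−0.20·log₂(0.20) = 0.4644
−0.23·log₂(0.23) = 0.4877
Sum ≈ 2.3076 → 2.308 bits.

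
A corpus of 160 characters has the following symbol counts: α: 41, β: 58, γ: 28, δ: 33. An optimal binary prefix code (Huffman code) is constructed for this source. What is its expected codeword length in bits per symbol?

2 bits/symbol

Probabilities are the counts divided by 160.
Repeatedly combine the two least-probable nodes; the expected code length is the sum of the merged weights.
merge 7/40 + 33/160 → 61/160
merge 41/160 + 29/80 → 99/160
merge 61/160 + 99/160 → 1
L = 61/160 + 99/160 + 1 = 2 bits/symbol.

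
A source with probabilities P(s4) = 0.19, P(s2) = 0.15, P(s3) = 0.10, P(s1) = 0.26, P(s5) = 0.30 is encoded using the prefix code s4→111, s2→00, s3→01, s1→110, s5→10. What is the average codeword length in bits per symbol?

L̄ = Σ pᵢ·ℓᵢ = 0.19·3 + 0.15·2 + 0.10·2 + 0.26·3 + 0.30·2 = 2.45 bits/symbol.

2.45 bits/symbol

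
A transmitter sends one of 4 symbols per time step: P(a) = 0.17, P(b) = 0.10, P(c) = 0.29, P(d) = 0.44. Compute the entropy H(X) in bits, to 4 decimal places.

1.8058 bits

H = −Σ pᵢ log₂ pᵢ.
−0.17·log₂(0.17) = 0.4346
−0.10·log₂(0.10) = 0.3322
−0.29·log₂(0.29) = 0.5179
−0.44·log₂(0.44) = 0.5211
Sum ≈ 1.8058 → 1.8058 bits.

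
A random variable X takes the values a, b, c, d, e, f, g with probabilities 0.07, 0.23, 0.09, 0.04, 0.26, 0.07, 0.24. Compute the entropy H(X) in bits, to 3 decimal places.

2.523 bits

H = −Σ pᵢ log₂ pᵢ.
−0.07·log₂(0.07) = 0.2686
−0.23·log₂(0.23) = 0.4877
−0.09·log₂(0.09) = 0.3127
−0.04·log₂(0.04) = 0.1858
−0.26·log₂(0.26) = 0.5053
−0.07·log₂(0.07) = 0.2686
−0.24·log₂(0.24) = 0.4941
Sum ≈ 2.5226 → 2.523 bits.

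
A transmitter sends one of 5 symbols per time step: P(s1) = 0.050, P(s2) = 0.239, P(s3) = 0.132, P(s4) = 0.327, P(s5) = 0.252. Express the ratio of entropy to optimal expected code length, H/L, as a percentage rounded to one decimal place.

97.3%

Entropy H = −Σ p log₂ p ≈ 2.1237 bits.
Huffman merges: 1/20+33/250→91/500; 91/500+239/1000→421/1000; 63/250+327/1000→579/1000; 421/1000+579/1000→1. L = 1091/500 ≈ 2.1820.
Efficiency = H/L = 2.1237/2.1820 = 97.3%.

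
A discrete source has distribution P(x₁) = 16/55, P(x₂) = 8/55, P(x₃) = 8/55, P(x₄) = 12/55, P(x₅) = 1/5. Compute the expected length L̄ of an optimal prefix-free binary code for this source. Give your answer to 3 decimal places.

2.291 bits/symbol

Repeatedly combine the two least-probable nodes; the expected code length is the sum of the merged weights.
merge 8/55 + 8/55 → 16/55
merge 1/5 + 12/55 → 23/55
merge 16/55 + 16/55 → 32/55
merge 23/55 + 32/55 → 1
L = 16/55 + 23/55 + 32/55 + 1 = 126/55 ≈ 2.291 bits/symbol.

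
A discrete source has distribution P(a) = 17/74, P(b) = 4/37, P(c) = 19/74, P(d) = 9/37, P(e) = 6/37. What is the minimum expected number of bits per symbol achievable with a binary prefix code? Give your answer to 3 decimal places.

Repeatedly combine the two least-probable nodes; the expected code length is the sum of the merged weights.
merge 4/37 + 6/37 → 10/37
merge 17/74 + 9/37 → 35/74
merge 19/74 + 10/37 → 39/74
merge 35/74 + 39/74 → 1
L = 10/37 + 35/74 + 39/74 + 1 = 84/37 ≈ 2.270 bits/symbol.

2.270 bits/symbol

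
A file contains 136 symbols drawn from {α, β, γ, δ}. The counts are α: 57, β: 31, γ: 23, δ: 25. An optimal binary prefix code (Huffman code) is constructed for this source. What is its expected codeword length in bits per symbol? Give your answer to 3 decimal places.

1.934 bits/symbol

Probabilities are the counts divided by 136.
Repeatedly combine the two least-probable nodes; the expected code length is the sum of the merged weights.
merge 23/136 + 25/136 → 6/17
merge 31/136 + 6/17 → 79/136
merge 57/136 + 79/136 → 1
L = 6/17 + 79/136 + 1 = 263/136 ≈ 1.934 bits/symbol.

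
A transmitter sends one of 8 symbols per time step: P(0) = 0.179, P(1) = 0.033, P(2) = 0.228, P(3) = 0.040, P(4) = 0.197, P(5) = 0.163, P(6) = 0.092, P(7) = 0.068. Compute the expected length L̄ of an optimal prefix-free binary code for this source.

Repeatedly combine the two least-probable nodes; the expected code length is the sum of the merged weights.
merge 33/1000 + 1/25 → 73/1000
merge 17/250 + 73/1000 → 141/1000
merge 23/250 + 141/1000 → 233/1000
merge 163/1000 + 179/1000 → 171/500
merge 197/1000 + 57/250 → 17/40
merge 233/1000 + 171/500 → 23/40
merge 17/40 + 23/40 → 1
L = 73/1000 + 141/1000 + 233/1000 + 171/500 + 17/40 + 23/40 + 1 = 2789/1000 = 2.789 bits/symbol.

2.789 bits/symbol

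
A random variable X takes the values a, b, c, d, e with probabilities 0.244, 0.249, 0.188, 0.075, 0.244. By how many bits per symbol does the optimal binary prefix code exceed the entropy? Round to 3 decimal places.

Entropy H = −Σ p log₂ p ≈ 2.2261 bits.
Huffman merges: 3/40+47/250→263/1000; 61/250+61/250→61/125; 249/1000+263/1000→64/125; 61/125+64/125→1. L = 2263/1000 ≈ 2.2630.
L − H = 2.2630 − 2.2261 = 0.037 bits.

0.037 bits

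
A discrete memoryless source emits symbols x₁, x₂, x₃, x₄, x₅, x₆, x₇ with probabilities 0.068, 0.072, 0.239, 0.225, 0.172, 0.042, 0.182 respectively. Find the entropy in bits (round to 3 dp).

H = −Σ pᵢ log₂ pᵢ.
−0.068·log₂(0.068) = 0.2637
−0.072·log₂(0.072) = 0.2733
−0.239·log₂(0.239) = 0.4935
−0.225·log₂(0.225) = 0.4842
−0.172·log₂(0.172) = 0.4368
−0.042·log₂(0.042) = 0.1921
−0.182·log₂(0.182) = 0.4474
Sum ≈ 2.5910 → 2.591 bits.

2.591 bits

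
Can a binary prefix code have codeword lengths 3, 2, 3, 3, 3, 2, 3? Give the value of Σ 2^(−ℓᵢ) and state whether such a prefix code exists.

1.125; no

With common denominator 2^3 = 8: Σ 2^(−ℓᵢ) = 1/8 + 2/8 + 1/8 + 1/8 + 1/8 + 2/8 + 1/8 = 9/8 = 1.125.
Kraft's inequality requires Σ ≤ 1; here Σ = 1.125 > 1, so no such prefix code exists.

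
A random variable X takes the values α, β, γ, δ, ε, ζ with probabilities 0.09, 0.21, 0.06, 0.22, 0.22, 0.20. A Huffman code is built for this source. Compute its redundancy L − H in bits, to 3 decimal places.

0.045 bits

Entropy H = −Σ p log₂ p ≈ 2.4545 bits.
Huffman merges: 3/50+9/100→3/20; 3/20+1/5→7/20; 21/100+11/50→43/100; 11/50+7/20→57/100; 43/100+57/100→1. L = 5/2 ≈ 2.5000.
L − H = 2.5000 − 2.4545 = 0.045 bits.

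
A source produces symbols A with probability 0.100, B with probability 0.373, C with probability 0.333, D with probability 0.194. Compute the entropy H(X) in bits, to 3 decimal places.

1.850 bits

H = −Σ pᵢ log₂ pᵢ.
−0.100·log₂(0.100) = 0.3322
−0.373·log₂(0.373) = 0.5307
−0.333·log₂(0.333) = 0.5283
−0.194·log₂(0.194) = 0.4590
Sum ≈ 1.8501 → 1.850 bits.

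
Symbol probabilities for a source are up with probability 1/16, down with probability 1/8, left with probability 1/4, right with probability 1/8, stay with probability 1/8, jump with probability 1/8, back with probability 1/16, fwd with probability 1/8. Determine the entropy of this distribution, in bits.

2.875 bits

Each probability is a power of 1/2, so log₂(1/p) is an integer.
H = Σ p·log₂(1/p) = 1/16·4 + 1/8·3 + 1/4·2 + 1/8·3 + 1/8·3 + 1/8·3 + 1/16·4 + 1/8·3 = 2.875 bits.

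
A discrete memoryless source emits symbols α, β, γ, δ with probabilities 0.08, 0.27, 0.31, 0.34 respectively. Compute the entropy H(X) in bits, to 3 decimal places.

H = −Σ pᵢ log₂ pᵢ.
−0.08·log₂(0.08) = 0.2915
−0.27·log₂(0.27) = 0.5100
−0.31·log₂(0.31) = 0.5238
−0.34·log₂(0.34) = 0.5292
Sum ≈ 1.8545 → 1.854 bits.

1.854 bits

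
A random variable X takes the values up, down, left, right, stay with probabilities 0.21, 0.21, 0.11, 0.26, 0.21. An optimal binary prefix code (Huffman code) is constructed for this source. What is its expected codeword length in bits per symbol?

2.32 bits/symbol

Repeatedly combine the two least-probable nodes; the expected code length is the sum of the merged weights.
merge 11/100 + 21/100 → 8/25
merge 21/100 + 21/100 → 21/50
merge 13/50 + 8/25 → 29/50
merge 21/50 + 29/50 → 1
L = 8/25 + 21/50 + 29/50 + 1 = 58/25 = 2.32 bits/symbol.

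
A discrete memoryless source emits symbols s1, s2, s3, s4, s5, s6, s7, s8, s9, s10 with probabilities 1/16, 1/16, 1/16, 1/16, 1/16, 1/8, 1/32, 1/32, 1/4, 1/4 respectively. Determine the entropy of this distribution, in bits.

Each probability is a power of 1/2, so log₂(1/p) is an integer.
H = Σ p·log₂(1/p) = 1/16·4 + 1/16·4 + 1/16·4 + 1/16·4 + 1/16·4 + 1/8·3 + 1/32·5 + 1/32·5 + 1/4·2 + 1/4·2 = 2.9375 bits.

2.9375 bits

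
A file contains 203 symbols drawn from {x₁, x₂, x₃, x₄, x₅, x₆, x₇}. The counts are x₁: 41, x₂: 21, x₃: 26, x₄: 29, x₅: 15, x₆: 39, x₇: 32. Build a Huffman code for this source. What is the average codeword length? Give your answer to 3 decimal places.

2.783 bits/symbol

Probabilities are the counts divided by 203.
Repeatedly combine the two least-probable nodes; the expected code length is the sum of the merged weights.
merge 15/203 + 3/29 → 36/203
merge 26/203 + 1/7 → 55/203
merge 32/203 + 36/203 → 68/203
merge 39/203 + 41/203 → 80/203
merge 55/203 + 68/203 → 123/203
merge 80/203 + 123/203 → 1
L = 36/203 + 55/203 + 68/203 + 80/203 + 123/203 + 1 = 565/203 ≈ 2.783 bits/symbol.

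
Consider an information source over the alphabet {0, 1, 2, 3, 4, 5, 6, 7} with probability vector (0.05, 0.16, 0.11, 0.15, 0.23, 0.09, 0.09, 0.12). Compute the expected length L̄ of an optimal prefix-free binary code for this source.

Repeatedly combine the two least-probable nodes; the expected code length is the sum of the merged weights.
merge 1/20 + 9/100 → 7/50
merge 9/100 + 11/100 → 1/5
merge 3/25 + 7/50 → 13/50
merge 3/20 + 4/25 → 31/100
merge 1/5 + 23/100 → 43/100
merge 13/50 + 31/100 → 57/100
merge 43/100 + 57/100 → 1
L = 7/50 + 1/5 + 13/50 + 31/100 + 43/100 + 57/100 + 1 = 291/100 = 2.91 bits/symbol.

2.91 bits/symbol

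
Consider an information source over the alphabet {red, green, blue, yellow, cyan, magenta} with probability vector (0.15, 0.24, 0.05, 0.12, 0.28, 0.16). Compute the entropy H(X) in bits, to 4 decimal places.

H = −Σ pᵢ log₂ pᵢ.
−0.15·log₂(0.15) = 0.4105
−0.24·log₂(0.24) = 0.4941
−0.05·log₂(0.05) = 0.2161
−0.12·log₂(0.12) = 0.3671
−0.28·log₂(0.28) = 0.5142
−0.16·log₂(0.16) = 0.4230
Sum ≈ 2.4251 → 2.4251 bits.

2.4251 bits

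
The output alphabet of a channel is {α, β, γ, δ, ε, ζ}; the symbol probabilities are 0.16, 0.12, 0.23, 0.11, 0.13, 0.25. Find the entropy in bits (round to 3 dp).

2.511 bits

H = −Σ pᵢ log₂ pᵢ.
−0.16·log₂(0.16) = 0.4230
−0.12·log₂(0.12) = 0.3671
−0.23·log₂(0.23) = 0.4877
−0.11·log₂(0.11) = 0.3503
−0.13·log₂(0.13) = 0.3826
−0.25·log₂(0.25) = 0.5000
Sum ≈ 2.5107 → 2.511 bits.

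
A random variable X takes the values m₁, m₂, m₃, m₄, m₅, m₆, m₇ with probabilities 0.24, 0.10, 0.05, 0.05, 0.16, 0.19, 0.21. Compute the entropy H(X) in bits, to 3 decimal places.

2.610 bits

H = −Σ pᵢ log₂ pᵢ.
−0.24·log₂(0.24) = 0.4941
−0.10·log₂(0.10) = 0.3322
−0.05·log₂(0.05) = 0.2161
−0.05·log₂(0.05) = 0.2161
−0.16·log₂(0.16) = 0.4230
−0.19·log₂(0.19) = 0.4552
−0.21·log₂(0.21) = 0.4728
Sum ≈ 2.6096 → 2.610 bits.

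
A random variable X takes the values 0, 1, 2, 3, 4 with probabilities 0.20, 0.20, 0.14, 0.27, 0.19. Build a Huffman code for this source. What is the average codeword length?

Repeatedly combine the two least-probable nodes; the expected code length is the sum of the merged weights.
merge 7/50 + 19/100 → 33/100
merge 1/5 + 1/5 → 2/5
merge 27/100 + 33/100 → 3/5
merge 2/5 + 3/5 → 1
L = 33/100 + 2/5 + 3/5 + 1 = 233/100 = 2.33 bits/symbol.

2.33 bits/symbol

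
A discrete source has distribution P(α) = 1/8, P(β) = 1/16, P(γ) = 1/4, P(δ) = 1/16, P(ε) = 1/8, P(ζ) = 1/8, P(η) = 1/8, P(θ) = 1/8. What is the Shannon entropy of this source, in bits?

2.875 bits

Each probability is a power of 1/2, so log₂(1/p) is an integer.
H = Σ p·log₂(1/p) = 1/8·3 + 1/16·4 + 1/4·2 + 1/16·4 + 1/8·3 + 1/8·3 + 1/8·3 + 1/8·3 = 2.875 bits.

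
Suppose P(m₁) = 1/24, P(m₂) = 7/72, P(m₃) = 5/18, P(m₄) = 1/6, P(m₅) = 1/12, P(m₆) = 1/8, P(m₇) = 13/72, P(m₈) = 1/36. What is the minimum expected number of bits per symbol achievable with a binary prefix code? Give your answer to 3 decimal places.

2.764 bits/symbol

Repeatedly combine the two least-probable nodes; the expected code length is the sum of the merged weights.
merge 1/36 + 1/24 → 5/72
merge 5/72 + 1/12 → 11/72
merge 7/72 + 1/8 → 2/9
merge 11/72 + 1/6 → 23/72
merge 13/72 + 2/9 → 29/72
merge 5/18 + 23/72 → 43/72
merge 29/72 + 43/72 → 1
L = 5/72 + 11/72 + 2/9 + 23/72 + 29/72 + 43/72 + 1 = 199/72 ≈ 2.764 bits/symbol.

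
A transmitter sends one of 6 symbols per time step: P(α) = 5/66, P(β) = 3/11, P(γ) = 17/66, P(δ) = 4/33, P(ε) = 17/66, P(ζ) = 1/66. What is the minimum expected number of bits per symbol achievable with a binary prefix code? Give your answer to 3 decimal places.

2.303 bits/symbol

Repeatedly combine the two least-probable nodes; the expected code length is the sum of the merged weights.
merge 1/66 + 5/66 → 1/11
merge 1/11 + 4/33 → 7/33
merge 7/33 + 17/66 → 31/66
merge 17/66 + 3/11 → 35/66
merge 31/66 + 35/66 → 1
L = 1/11 + 7/33 + 31/66 + 35/66 + 1 = 76/33 ≈ 2.303 bits/symbol.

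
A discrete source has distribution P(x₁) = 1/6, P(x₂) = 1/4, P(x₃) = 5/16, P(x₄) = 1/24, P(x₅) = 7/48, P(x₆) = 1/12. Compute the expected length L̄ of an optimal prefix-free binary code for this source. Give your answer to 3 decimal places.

2.396 bits/symbol

Repeatedly combine the two least-probable nodes; the expected code length is the sum of the merged weights.
merge 1/24 + 1/12 → 1/8
merge 1/8 + 7/48 → 13/48
merge 1/6 + 1/4 → 5/12
merge 13/48 + 5/16 → 7/12
merge 5/12 + 7/12 → 1
L = 1/8 + 13/48 + 5/12 + 7/12 + 1 = 115/48 ≈ 2.396 bits/symbol.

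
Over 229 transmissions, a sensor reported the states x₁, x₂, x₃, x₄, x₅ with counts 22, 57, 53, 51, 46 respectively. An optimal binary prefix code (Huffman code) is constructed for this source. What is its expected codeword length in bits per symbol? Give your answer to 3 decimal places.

Probabilities are the counts divided by 229.
Repeatedly combine the two least-probable nodes; the expected code length is the sum of the merged weights.
merge 22/229 + 46/229 → 68/229
merge 51/229 + 53/229 → 104/229
merge 57/229 + 68/229 → 125/229
merge 104/229 + 125/229 → 1
L = 68/229 + 104/229 + 125/229 + 1 = 526/229 ≈ 2.297 bits/symbol.

2.297 bits/symbol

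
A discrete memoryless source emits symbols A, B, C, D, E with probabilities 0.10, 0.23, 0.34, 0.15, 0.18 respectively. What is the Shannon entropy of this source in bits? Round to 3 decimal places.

H = −Σ pᵢ log₂ pᵢ.
−0.10·log₂(0.10) = 0.3322
−0.23·log₂(0.23) = 0.4877
−0.34·log₂(0.34) = 0.5292
−0.15·log₂(0.15) = 0.4105
−0.18·log₂(0.18) = 0.4453
Sum ≈ 2.2049 → 2.205 bits.

2.205 bits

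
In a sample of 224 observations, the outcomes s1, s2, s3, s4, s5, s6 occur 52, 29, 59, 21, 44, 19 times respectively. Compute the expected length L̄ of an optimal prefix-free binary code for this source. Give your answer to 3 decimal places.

Probabilities are the counts divided by 224.
Repeatedly combine the two least-probable nodes; the expected code length is the sum of the merged weights.
merge 19/224 + 3/32 → 5/28
merge 29/224 + 5/28 → 69/224
merge 11/56 + 13/56 → 3/7
merge 59/224 + 69/224 → 4/7
merge 3/7 + 4/7 → 1
L = 5/28 + 69/224 + 3/7 + 4/7 + 1 = 557/224 ≈ 2.487 bits/symbol.

2.487 bits/symbol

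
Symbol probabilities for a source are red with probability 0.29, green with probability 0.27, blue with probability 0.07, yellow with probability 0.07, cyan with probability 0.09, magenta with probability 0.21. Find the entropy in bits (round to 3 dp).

H = −Σ pᵢ log₂ pᵢ.
−0.29·log₂(0.29) = 0.5179
−0.27·log₂(0.27) = 0.5100
−0.07·log₂(0.07) = 0.2686
−0.07·log₂(0.07) = 0.2686
−0.09·log₂(0.09) = 0.3127
−0.21·log₂(0.21) = 0.4728
Sum ≈ 2.3505 → 2.351 bits.

2.351 bits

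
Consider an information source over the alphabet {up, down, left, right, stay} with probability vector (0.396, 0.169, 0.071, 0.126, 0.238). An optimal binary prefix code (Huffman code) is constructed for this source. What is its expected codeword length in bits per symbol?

Repeatedly combine the two least-probable nodes; the expected code length is the sum of the merged weights.
merge 71/1000 + 63/500 → 197/1000
merge 169/1000 + 197/1000 → 183/500
merge 119/500 + 183/500 → 151/250
merge 99/250 + 151/250 → 1
L = 197/1000 + 183/500 + 151/250 + 1 = 2167/1000 = 2.167 bits/symbol.

2.167 bits/symbol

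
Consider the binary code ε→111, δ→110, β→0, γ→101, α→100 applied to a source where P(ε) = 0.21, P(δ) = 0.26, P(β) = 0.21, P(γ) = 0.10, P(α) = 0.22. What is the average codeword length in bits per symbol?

2.58 bits/symbol

L̄ = Σ pᵢ·ℓᵢ = 0.21·3 + 0.26·3 + 0.21·1 + 0.10·3 + 0.22·3 = 2.58 bits/symbol.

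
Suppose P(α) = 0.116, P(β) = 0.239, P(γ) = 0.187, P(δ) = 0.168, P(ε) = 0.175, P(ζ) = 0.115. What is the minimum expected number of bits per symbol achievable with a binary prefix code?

Repeatedly combine the two least-probable nodes; the expected code length is the sum of the merged weights.
merge 23/200 + 29/250 → 231/1000
merge 21/125 + 7/40 → 343/1000
merge 187/1000 + 231/1000 → 209/500
merge 239/1000 + 343/1000 → 291/500
merge 209/500 + 291/500 → 1
L = 231/1000 + 343/1000 + 209/500 + 291/500 + 1 = 1287/500 = 2.574 bits/symbol.

2.574 bits/symbol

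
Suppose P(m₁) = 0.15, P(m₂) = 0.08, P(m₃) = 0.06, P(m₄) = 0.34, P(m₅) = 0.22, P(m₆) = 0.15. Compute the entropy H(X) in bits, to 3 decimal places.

H = −Σ pᵢ log₂ pᵢ.
−0.15·log₂(0.15) = 0.4105
−0.08·log₂(0.08) = 0.2915
−0.06·log₂(0.06) = 0.2435
−0.34·log₂(0.34) = 0.5292
−0.22·log₂(0.22) = 0.4806
−0.15·log₂(0.15) = 0.4105
Sum ≈ 2.3659 → 2.366 bits.

2.366 bits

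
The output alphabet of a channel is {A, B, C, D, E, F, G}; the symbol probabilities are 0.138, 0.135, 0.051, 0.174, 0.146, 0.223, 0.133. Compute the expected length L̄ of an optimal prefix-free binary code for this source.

2.777 bits/symbol

Repeatedly combine the two least-probable nodes; the expected code length is the sum of the merged weights.
merge 51/1000 + 133/1000 → 23/125
merge 27/200 + 69/500 → 273/1000
merge 73/500 + 87/500 → 8/25
merge 23/125 + 223/1000 → 407/1000
merge 273/1000 + 8/25 → 593/1000
merge 407/1000 + 593/1000 → 1
L = 23/125 + 273/1000 + 8/25 + 407/1000 + 593/1000 + 1 = 2777/1000 = 2.777 bits/symbol.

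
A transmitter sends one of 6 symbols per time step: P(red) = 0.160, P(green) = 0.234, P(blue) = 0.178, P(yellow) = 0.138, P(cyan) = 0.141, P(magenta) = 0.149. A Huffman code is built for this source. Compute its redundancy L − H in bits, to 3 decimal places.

Entropy H = −Σ p log₂ p ≈ 2.5586 bits.
Huffman merges: 69/500+141/1000→279/1000; 149/1000+4/25→309/1000; 89/500+117/500→103/250; 279/1000+309/1000→147/250; 103/250+147/250→1. L = 647/250 ≈ 2.5880.
L − H = 2.5880 − 2.5586 = 0.029 bits.

0.029 bits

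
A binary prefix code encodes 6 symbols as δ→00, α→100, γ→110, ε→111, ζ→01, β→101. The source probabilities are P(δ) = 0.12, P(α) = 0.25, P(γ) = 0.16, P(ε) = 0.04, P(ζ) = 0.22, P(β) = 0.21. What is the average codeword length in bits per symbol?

2.66 bits/symbol

L̄ = Σ pᵢ·ℓᵢ = 0.12·2 + 0.25·3 + 0.16·3 + 0.04·3 + 0.22·2 + 0.21·3 = 2.66 bits/symbol.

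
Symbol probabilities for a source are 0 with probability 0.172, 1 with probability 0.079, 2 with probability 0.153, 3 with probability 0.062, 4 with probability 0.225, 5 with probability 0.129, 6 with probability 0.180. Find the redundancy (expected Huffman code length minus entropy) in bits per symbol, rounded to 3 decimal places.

0.036 bits

Entropy H = −Σ p log₂ p ≈ 2.6998 bits.
Huffman merges: 31/500+79/1000→141/1000; 129/1000+141/1000→27/100; 153/1000+43/250→13/40; 9/50+9/40→81/200; 27/100+13/40→119/200; 81/200+119/200→1. L = 342/125 ≈ 2.7360.
L − H = 2.7360 − 2.6998 = 0.036 bits.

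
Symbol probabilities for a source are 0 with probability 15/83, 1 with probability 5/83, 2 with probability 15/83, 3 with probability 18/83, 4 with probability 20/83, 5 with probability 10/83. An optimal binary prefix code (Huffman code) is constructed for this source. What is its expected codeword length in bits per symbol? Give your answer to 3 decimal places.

Repeatedly combine the two least-probable nodes; the expected code length is the sum of the merged weights.
merge 5/83 + 10/83 → 15/83
merge 15/83 + 15/83 → 30/83
merge 15/83 + 18/83 → 33/83
merge 20/83 + 30/83 → 50/83
merge 33/83 + 50/83 → 1
L = 15/83 + 30/83 + 33/83 + 50/83 + 1 = 211/83 ≈ 2.542 bits/symbol.

2.542 bits/symbol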